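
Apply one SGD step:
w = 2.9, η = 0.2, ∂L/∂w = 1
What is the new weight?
w_new = 2.7

w_new = w - η·∂L/∂w = 2.9 - 0.2×(1) = 2.9 - (0.2) = 2.7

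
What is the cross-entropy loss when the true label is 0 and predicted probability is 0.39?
L = 0.4943

L = -0·log(0.39) - 1·log(0.61) = -log(0.61) = 0.4943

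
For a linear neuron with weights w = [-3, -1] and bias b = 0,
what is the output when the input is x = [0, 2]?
y = -2

y = (-3)(0) + (-1)(2) + 0 = -2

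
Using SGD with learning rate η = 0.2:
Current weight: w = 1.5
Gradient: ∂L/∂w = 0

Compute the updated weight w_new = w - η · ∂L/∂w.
w_new = 1.5

w_new = w - η·∂L/∂w = 1.5 - 0.2×(0) = 1.5 - (0) = 1.5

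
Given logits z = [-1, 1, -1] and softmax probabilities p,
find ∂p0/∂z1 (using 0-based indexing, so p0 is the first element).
∂p0/∂z1 = -0.08382

p = softmax(z) = [0.1065, 0.787, 0.1065]
p0 = 0.1065, p1 = 0.787

∂p0/∂z1 = -p0 × p1 = -0.1065 × 0.787 = -0.08382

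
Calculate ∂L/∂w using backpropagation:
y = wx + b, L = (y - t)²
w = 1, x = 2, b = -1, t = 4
∂L/∂w = -12

y = wx + b = (1)(2) + -1 = 1
∂L/∂y = 2(y - t) = 2(1 - 4) = -6
∂y/∂w = x = 2
∂L/∂w = ∂L/∂y · ∂y/∂w = -6 × 2 = -12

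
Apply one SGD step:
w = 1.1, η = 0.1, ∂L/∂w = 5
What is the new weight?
w_new = 0.6

w_new = w - η·∂L/∂w = 1.1 - 0.1×(5) = 1.1 - (0.5) = 0.6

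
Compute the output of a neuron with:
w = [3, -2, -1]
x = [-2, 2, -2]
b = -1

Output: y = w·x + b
y = -9

y = (3)(-2) + (-2)(2) + (-1)(-2) + -1 = -9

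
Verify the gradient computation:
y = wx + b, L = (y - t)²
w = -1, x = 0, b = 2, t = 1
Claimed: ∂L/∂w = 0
Correct

y = (-1)(0) + 2 = 2
∂L/∂y = 2(y - t) = 2(2 - 1) = 2
∂y/∂w = x = 0
∂L/∂w = 2 × 0 = 0

Claimed value: 0
Correct: The correct gradient is 0.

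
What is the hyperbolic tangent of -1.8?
-0.9468

tanh(-1.8) = (e^(-1.8) - e^(1.8))/(e^(-1.8) + e^(1.8)) = -0.9468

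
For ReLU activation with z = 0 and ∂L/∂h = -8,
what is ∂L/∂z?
∂L/∂z = 0

h = ReLU(0) = 0
At z = 0: ∂h/∂z = 0 (by convention)
∂L/∂z = ∂L/∂h · ∂h/∂z = -8 × 0 = 0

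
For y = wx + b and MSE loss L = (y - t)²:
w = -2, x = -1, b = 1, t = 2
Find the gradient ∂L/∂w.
∂L/∂w = -2

y = wx + b = (-2)(-1) + 1 = 3
∂L/∂y = 2(y - t) = 2(3 - 2) = 2
∂y/∂w = x = -1
∂L/∂w = ∂L/∂y · ∂y/∂w = 2 × -1 = -2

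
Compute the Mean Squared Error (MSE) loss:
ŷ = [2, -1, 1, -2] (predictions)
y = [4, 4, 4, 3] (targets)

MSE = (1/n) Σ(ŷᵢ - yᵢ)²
MSE = 15.75

MSE = (1/4)((2-4)² + (-1-4)² + (1-4)² + (-2-3)²) = (1/4)(4 + 25 + 9 + 25) = 15.75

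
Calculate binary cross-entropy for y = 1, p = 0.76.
L = 0.2744

L = -1·log(0.76) - 0·log(0.24) = -log(0.76) = 0.2744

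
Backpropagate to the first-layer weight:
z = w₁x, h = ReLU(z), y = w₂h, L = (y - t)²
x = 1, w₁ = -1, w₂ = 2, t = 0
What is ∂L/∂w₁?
∂L/∂w₁ = 0

Forward pass:
z = w₁x = -1×1 = -1
h = ReLU(-1) = 0
y = w₂h = 2×0 = 0

Backward pass:
∂L/∂y = 2(y - t) = 2(0 - 0) = 0
∂y/∂h = w₂ = 2
∂h/∂z = 0 (ReLU derivative)
∂z/∂w₁ = x = 1

∂L/∂w₁ = 0 × 2 × 0 × 1 = 0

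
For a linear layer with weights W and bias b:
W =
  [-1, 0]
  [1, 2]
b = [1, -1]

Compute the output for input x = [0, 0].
y = [1, -1]

Wx = [-1×0 + 0×0, 1×0 + 2×0]
   = [0, 0]
y = Wx + b = [0 + 1, 0 + -1] = [1, -1]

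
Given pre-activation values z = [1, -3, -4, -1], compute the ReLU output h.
h = [1, 0, 0, 0]

ReLU applied element-wise: max(0,1)=1, max(0,-3)=0, max(0,-4)=0, max(0,-1)=0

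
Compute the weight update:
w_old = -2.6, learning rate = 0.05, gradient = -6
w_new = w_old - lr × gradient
w_new = -2.3

w_new = w - η·∂L/∂w = -2.6 - 0.05×(-6) = -2.6 - (-0.3) = -2.3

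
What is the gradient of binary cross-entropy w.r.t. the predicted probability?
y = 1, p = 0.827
∂L/∂p = -1.209

∂L/∂p = -y/p + (1-y)/(1-p) = -1/0.827 + 0 = -1.209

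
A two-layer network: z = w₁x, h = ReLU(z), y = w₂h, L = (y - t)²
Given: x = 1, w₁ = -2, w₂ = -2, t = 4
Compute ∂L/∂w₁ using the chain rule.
∂L/∂w₁ = 0

Forward pass:
z = w₁x = -2×1 = -2
h = ReLU(-2) = 0
y = w₂h = -2×0 = 0

Backward pass:
∂L/∂y = 2(y - t) = 2(0 - 4) = -8
∂y/∂h = w₂ = -2
∂h/∂z = 0 (ReLU derivative)
∂z/∂w₁ = x = 1

∂L/∂w₁ = -8 × -2 × 0 × 1 = 0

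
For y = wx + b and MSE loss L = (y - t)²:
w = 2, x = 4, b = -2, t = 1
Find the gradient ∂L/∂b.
∂L/∂b = 10

y = wx + b = (2)(4) + -2 = 6
∂L/∂y = 2(y - t) = 2(6 - 1) = 10
∂y/∂b = 1
∂L/∂b = ∂L/∂y · ∂y/∂b = 10 × 1 = 10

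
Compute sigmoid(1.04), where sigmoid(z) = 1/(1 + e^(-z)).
0.7389

sigmoid(1.04) = 1/(1 + e^(-1.04)) = 1/(1 + 0.3535) = 0.7389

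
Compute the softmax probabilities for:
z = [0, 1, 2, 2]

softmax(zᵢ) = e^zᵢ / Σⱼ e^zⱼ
p = [0.0541, 0.147, 0.3995, 0.3995]

exp(z) = [1, 2.718, 7.389, 7.389]
Sum = 18.5
p = [0.0541, 0.147, 0.3995, 0.3995]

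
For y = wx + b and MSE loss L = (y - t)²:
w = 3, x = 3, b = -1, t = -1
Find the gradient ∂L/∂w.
∂L/∂w = 54

y = wx + b = (3)(3) + -1 = 8
∂L/∂y = 2(y - t) = 2(8 - -1) = 18
∂y/∂w = x = 3
∂L/∂w = ∂L/∂y · ∂y/∂w = 18 × 3 = 54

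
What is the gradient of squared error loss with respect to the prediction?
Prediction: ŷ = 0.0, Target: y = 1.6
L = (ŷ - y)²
∂L/∂ŷ = -3.2

∂L/∂ŷ = 2(ŷ - y) = 2(0.0 - 1.6) = 2(-1.6) = -3.2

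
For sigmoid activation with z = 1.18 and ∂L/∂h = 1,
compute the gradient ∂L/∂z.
∂L/∂z = 0.1798

σ(1.18) = 0.7649
σ'(1.18) = σ(1.18)(1 - σ(1.18)) = 0.7649 × 0.2351 = 0.1798
∂L/∂z = ∂L/∂h · σ'(z) = 1 × 0.1798 = 0.1798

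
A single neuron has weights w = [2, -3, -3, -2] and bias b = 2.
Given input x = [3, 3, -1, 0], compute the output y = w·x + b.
y = 2

y = (2)(3) + (-3)(3) + (-3)(-1) + (-2)(0) + 2 = 2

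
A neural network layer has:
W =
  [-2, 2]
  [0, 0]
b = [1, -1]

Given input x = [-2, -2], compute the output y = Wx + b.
y = [1, -1]

Wx = [-2×-2 + 2×-2, 0×-2 + 0×-2]
   = [0, 0]
y = Wx + b = [0 + 1, 0 + -1] = [1, -1]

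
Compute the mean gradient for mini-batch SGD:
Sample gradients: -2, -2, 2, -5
Average gradient = -1.75

Average = (1/4)(-2 + -2 + 2 + -5) = -7/4 = -1.75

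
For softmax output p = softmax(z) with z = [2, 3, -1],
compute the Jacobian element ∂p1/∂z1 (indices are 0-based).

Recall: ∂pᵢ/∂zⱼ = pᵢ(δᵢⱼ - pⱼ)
∂p1/∂z1 = 0.201

p = softmax(z) = [0.2654, 0.7214, 0.01321]
p1 = 0.7214

∂p1/∂z1 = p1(1 - p1) = 0.7214 × (1 - 0.7214) = 0.201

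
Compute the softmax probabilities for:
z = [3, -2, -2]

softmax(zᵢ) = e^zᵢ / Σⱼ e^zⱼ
p = [0.9867, 0.0066, 0.0066]

exp(z) = [20.09, 0.1353, 0.1353]
Sum = 20.36
p = [0.9867, 0.0066, 0.0066]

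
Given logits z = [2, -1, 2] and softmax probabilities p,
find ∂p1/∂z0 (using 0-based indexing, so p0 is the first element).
∂p1/∂z0 = -0.01185

p = softmax(z) = [0.4879, 0.02429, 0.4879]
p1 = 0.02429, p0 = 0.4879

∂p1/∂z0 = -p1 × p0 = -0.02429 × 0.4879 = -0.01185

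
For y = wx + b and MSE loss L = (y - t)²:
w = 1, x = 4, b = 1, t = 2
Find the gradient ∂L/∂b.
∂L/∂b = 6

y = wx + b = (1)(4) + 1 = 5
∂L/∂y = 2(y - t) = 2(5 - 2) = 6
∂y/∂b = 1
∂L/∂b = ∂L/∂y · ∂y/∂b = 6 × 1 = 6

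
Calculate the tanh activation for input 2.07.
0.9687

tanh(2.07) = (e^(2.07) - e^(-2.07))/(e^(2.07) + e^(-2.07)) = 0.9687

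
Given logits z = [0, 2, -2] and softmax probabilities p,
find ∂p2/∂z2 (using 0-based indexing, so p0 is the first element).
∂p2/∂z2 = 0.01562

p = softmax(z) = [0.1173, 0.8668, 0.01588]
p2 = 0.01588

∂p2/∂z2 = p2(1 - p2) = 0.01588 × (1 - 0.01588) = 0.01562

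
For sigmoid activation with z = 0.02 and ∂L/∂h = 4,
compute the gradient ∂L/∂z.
∂L/∂z = 0.9999

σ(0.02) = 0.505
σ'(0.02) = σ(0.02)(1 - σ(0.02)) = 0.505 × 0.495 = 0.25
∂L/∂z = ∂L/∂h · σ'(z) = 4 × 0.25 = 0.9999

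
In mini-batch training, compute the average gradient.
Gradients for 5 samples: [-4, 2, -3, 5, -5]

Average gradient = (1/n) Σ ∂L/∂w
Average gradient = -1

Average = (1/5)(-4 + 2 + -3 + 5 + -5) = -5/5 = -1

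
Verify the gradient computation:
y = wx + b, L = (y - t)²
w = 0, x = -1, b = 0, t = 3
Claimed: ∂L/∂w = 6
Correct

y = (0)(-1) + 0 = 0
∂L/∂y = 2(y - t) = 2(0 - 3) = -6
∂y/∂w = x = -1
∂L/∂w = -6 × -1 = 6

Claimed value: 6
Correct: The correct gradient is 6.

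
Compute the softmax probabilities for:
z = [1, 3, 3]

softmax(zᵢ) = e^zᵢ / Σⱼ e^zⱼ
p = [0.0634, 0.4683, 0.4683]

exp(z) = [2.718, 20.09, 20.09]
Sum = 42.89
p = [0.0634, 0.4683, 0.4683]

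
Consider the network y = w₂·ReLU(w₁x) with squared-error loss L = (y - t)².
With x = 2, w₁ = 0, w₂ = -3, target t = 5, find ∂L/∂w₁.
∂L/∂w₁ = 0

Forward pass:
z = w₁x = 0×2 = 0
h = ReLU(0) = 0
y = w₂h = -3×0 = 0

Backward pass:
∂L/∂y = 2(y - t) = 2(0 - 5) = -10
∂y/∂h = w₂ = -3
∂h/∂z = 0 (ReLU derivative)
∂z/∂w₁ = x = 2

∂L/∂w₁ = -10 × -3 × 0 × 2 = 0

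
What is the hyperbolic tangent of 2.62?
0.9895

tanh(2.62) = (e^(2.62) - e^(-2.62))/(e^(2.62) + e^(-2.62)) = 0.9895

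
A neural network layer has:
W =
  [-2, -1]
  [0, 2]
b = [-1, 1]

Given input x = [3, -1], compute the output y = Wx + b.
y = [-6, -1]

Wx = [-2×3 + -1×-1, 0×3 + 2×-1]
   = [-5, -2]
y = Wx + b = [-5 + -1, -2 + 1] = [-6, -1]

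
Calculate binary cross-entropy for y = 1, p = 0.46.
L = 0.7765

L = -1·log(0.46) - 0·log(0.54) = -log(0.46) = 0.7765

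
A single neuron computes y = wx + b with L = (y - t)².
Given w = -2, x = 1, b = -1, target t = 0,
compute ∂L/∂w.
∂L/∂w = -6

y = wx + b = (-2)(1) + -1 = -3
∂L/∂y = 2(y - t) = 2(-3 - 0) = -6
∂y/∂w = x = 1
∂L/∂w = ∂L/∂y · ∂y/∂w = -6 × 1 = -6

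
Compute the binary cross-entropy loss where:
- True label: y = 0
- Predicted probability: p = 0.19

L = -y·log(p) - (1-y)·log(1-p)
L = 0.2107

L = -0·log(0.19) - 1·log(0.81) = -log(0.81) = 0.2107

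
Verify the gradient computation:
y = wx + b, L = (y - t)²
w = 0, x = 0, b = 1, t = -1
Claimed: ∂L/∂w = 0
Correct

y = (0)(0) + 1 = 1
∂L/∂y = 2(y - t) = 2(1 - -1) = 4
∂y/∂w = x = 0
∂L/∂w = 4 × 0 = 0

Claimed value: 0
Correct: The correct gradient is 0.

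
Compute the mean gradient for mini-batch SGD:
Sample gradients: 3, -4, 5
Average gradient = 1.333

Average = (1/3)(3 + -4 + 5) = 4/3 = 1.333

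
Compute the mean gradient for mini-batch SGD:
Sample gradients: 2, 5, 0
Average gradient = 2.333

Average = (1/3)(2 + 5 + 0) = 7/3 = 2.333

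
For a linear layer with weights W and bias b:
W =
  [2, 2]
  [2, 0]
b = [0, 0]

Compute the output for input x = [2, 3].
y = [10, 4]

Wx = [2×2 + 2×3, 2×2 + 0×3]
   = [10, 4]
y = Wx + b = [10 + 0, 4 + 0] = [10, 4]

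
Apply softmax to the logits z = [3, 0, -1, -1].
p = [0.9205, 0.0458, 0.0169, 0.0169]

exp(z) = [20.09, 1, 0.3679, 0.3679]
Sum = 21.82
p = [0.9205, 0.0458, 0.0169, 0.0169]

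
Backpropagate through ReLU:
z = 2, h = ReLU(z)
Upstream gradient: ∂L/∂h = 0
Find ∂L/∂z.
∂L/∂z = 0

h = ReLU(2) = 2
Since z > 0: ∂h/∂z = 1
∂L/∂z = ∂L/∂h · ∂h/∂z = 0 × 1 = 0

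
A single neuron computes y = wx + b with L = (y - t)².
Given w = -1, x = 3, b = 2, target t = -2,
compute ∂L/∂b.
∂L/∂b = 2

y = wx + b = (-1)(3) + 2 = -1
∂L/∂y = 2(y - t) = 2(-1 - -2) = 2
∂y/∂b = 1
∂L/∂b = ∂L/∂y · ∂y/∂b = 2 × 1 = 2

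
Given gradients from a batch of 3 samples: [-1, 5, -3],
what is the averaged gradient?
Average gradient = 0.3333

Average = (1/3)(-1 + 5 + -3) = 1/3 = 0.3333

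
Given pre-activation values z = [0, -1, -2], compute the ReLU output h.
h = [0, 0, 0]

ReLU applied element-wise: max(0,0)=0, max(0,-1)=0, max(0,-2)=0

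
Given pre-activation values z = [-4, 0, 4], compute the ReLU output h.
h = [0, 0, 4]

ReLU applied element-wise: max(0,-4)=0, max(0,0)=0, max(0,4)=4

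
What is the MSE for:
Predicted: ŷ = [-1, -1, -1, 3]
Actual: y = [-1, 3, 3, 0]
MSE = 10.25

MSE = (1/4)((-1--1)² + (-1-3)² + (-1-3)² + (3-0)²) = (1/4)(0 + 16 + 16 + 9) = 10.25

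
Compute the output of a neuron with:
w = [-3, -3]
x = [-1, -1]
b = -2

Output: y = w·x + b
y = 4

y = (-3)(-1) + (-3)(-1) + -2 = 4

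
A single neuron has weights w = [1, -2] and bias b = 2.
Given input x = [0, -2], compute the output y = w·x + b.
y = 6

y = (1)(0) + (-2)(-2) + 2 = 6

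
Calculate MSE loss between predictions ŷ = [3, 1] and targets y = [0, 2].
MSE = 5

MSE = (1/2)((3-0)² + (1-2)²) = (1/2)(9 + 1) = 5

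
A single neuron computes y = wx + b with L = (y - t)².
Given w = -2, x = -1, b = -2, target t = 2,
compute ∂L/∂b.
∂L/∂b = -4

y = wx + b = (-2)(-1) + -2 = 0
∂L/∂y = 2(y - t) = 2(0 - 2) = -4
∂y/∂b = 1
∂L/∂b = ∂L/∂y · ∂y/∂b = -4 × 1 = -4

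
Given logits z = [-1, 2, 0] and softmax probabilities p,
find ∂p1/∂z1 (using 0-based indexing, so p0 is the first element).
∂p1/∂z1 = 0.1318

p = softmax(z) = [0.04201, 0.8438, 0.1142]
p1 = 0.8438

∂p1/∂z1 = p1(1 - p1) = 0.8438 × (1 - 0.8438) = 0.1318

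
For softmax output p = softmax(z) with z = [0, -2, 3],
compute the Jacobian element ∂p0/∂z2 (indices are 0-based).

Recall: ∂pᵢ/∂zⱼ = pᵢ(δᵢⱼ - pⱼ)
∂p0/∂z2 = -0.0446

p = softmax(z) = [0.04712, 0.006377, 0.9465]
p0 = 0.04712, p2 = 0.9465

∂p0/∂z2 = -p0 × p2 = -0.04712 × 0.9465 = -0.0446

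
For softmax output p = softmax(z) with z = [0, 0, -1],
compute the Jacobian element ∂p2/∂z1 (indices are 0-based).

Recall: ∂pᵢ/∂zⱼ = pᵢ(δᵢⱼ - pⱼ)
∂p2/∂z1 = -0.06561

p = softmax(z) = [0.4223, 0.4223, 0.1554]
p2 = 0.1554, p1 = 0.4223

∂p2/∂z1 = -p2 × p1 = -0.1554 × 0.4223 = -0.06561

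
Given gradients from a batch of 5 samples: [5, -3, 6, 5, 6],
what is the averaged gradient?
Average gradient = 3.8

Average = (1/5)(5 + -3 + 6 + 5 + 6) = 19/5 = 3.8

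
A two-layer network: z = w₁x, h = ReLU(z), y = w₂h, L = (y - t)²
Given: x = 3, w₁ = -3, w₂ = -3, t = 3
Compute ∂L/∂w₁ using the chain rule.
∂L/∂w₁ = 0

Forward pass:
z = w₁x = -3×3 = -9
h = ReLU(-9) = 0
y = w₂h = -3×0 = 0

Backward pass:
∂L/∂y = 2(y - t) = 2(0 - 3) = -6
∂y/∂h = w₂ = -3
∂h/∂z = 0 (ReLU derivative)
∂z/∂w₁ = x = 3

∂L/∂w₁ = -6 × -3 × 0 × 3 = 0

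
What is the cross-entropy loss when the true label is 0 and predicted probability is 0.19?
L = 0.2107

L = -0·log(0.19) - 1·log(0.81) = -log(0.81) = 0.2107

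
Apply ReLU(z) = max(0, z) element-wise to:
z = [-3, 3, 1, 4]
h = [0, 3, 1, 4]

ReLU applied element-wise: max(0,-3)=0, max(0,3)=3, max(0,1)=1, max(0,4)=4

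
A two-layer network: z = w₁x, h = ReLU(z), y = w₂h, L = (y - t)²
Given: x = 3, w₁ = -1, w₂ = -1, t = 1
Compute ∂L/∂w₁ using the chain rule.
∂L/∂w₁ = 0

Forward pass:
z = w₁x = -1×3 = -3
h = ReLU(-3) = 0
y = w₂h = -1×0 = 0

Backward pass:
∂L/∂y = 2(y - t) = 2(0 - 1) = -2
∂y/∂h = w₂ = -1
∂h/∂z = 0 (ReLU derivative)
∂z/∂w₁ = x = 3

∂L/∂w₁ = -2 × -1 × 0 × 3 = 0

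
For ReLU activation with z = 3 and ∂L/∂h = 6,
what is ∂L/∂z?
∂L/∂z = 6

h = ReLU(3) = 3
Since z > 0: ∂h/∂z = 1
∂L/∂z = ∂L/∂h · ∂h/∂z = 6 × 1 = 6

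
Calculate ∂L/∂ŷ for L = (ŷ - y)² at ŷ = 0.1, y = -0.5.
∂L/∂ŷ = 1.2

∂L/∂ŷ = 2(ŷ - y) = 2(0.1 - -0.5) = 2(0.6) = 1.2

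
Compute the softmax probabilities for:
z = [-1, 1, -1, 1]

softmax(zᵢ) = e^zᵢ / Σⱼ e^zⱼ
p = [0.0596, 0.4404, 0.0596, 0.4404]

exp(z) = [0.3679, 2.718, 0.3679, 2.718]
Sum = 6.172
p = [0.0596, 0.4404, 0.0596, 0.4404]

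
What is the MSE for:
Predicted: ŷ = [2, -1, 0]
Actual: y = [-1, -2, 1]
MSE = 3.667

MSE = (1/3)((2--1)² + (-1--2)² + (0-1)²) = (1/3)(9 + 1 + 1) = 3.667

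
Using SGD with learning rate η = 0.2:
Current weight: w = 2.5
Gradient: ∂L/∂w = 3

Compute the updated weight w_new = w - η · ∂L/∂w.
w_new = 1.9

w_new = w - η·∂L/∂w = 2.5 - 0.2×(3) = 2.5 - (0.6) = 1.9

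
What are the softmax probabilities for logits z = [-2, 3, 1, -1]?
p = [0.0058, 0.8618, 0.1166, 0.0158]

exp(z) = [0.1353, 20.09, 2.718, 0.3679]
Sum = 23.31
p = [0.0058, 0.8618, 0.1166, 0.0158]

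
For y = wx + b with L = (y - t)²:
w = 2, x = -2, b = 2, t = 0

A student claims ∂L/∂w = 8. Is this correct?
Correct

y = (2)(-2) + 2 = -2
∂L/∂y = 2(y - t) = 2(-2 - 0) = -4
∂y/∂w = x = -2
∂L/∂w = -4 × -2 = 8

Claimed value: 8
Correct: The correct gradient is 8.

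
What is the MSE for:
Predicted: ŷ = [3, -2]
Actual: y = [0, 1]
MSE = 9

MSE = (1/2)((3-0)² + (-2-1)²) = (1/2)(9 + 9) = 9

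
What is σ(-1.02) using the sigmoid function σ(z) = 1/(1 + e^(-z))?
0.265

sigmoid(-1.02) = 1/(1 + e^(1.02)) = 1/(1 + 2.773) = 0.265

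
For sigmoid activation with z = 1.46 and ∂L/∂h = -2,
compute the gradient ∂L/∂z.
∂L/∂z = -0.3059

σ(1.46) = 0.8115
σ'(1.46) = σ(1.46)(1 - σ(1.46)) = 0.8115 × 0.1885 = 0.1529
∂L/∂z = ∂L/∂h · σ'(z) = -2 × 0.1529 = -0.3059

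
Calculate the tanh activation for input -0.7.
-0.6044

tanh(-0.7) = (e^(-0.7) - e^(0.7))/(e^(-0.7) + e^(0.7)) = -0.6044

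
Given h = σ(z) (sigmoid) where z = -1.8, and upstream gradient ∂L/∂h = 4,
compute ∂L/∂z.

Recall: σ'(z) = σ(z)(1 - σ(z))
∂L/∂z = 0.4869

σ(-1.8) = 0.1419
σ'(-1.8) = σ(-1.8)(1 - σ(-1.8)) = 0.1419 × 0.8581 = 0.1217
∂L/∂z = ∂L/∂h · σ'(z) = 4 × 0.1217 = 0.4869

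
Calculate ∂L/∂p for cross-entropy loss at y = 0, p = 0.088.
∂L/∂p = 1.096

∂L/∂p = -y/p + (1-y)/(1-p) = 0 + 1/0.912 = 1.096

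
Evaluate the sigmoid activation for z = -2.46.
0.07871

sigmoid(-2.46) = 1/(1 + e^(2.46)) = 1/(1 + 11.7) = 0.07871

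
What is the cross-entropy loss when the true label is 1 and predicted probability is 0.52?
L = 0.6539

L = -1·log(0.52) - 0·log(0.48) = -log(0.52) = 0.6539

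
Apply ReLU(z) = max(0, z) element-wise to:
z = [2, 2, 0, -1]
h = [2, 2, 0, 0]

ReLU applied element-wise: max(0,2)=2, max(0,2)=2, max(0,0)=0, max(0,-1)=0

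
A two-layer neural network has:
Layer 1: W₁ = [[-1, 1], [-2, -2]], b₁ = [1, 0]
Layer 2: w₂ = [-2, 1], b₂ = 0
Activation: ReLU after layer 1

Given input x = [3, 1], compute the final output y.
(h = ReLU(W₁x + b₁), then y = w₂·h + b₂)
y = 0

Layer 1 pre-activation: z₁ = [-1, -8]
After ReLU: h = [0, 0]
Layer 2 output: y = -2×0 + 1×0 + 0 = 0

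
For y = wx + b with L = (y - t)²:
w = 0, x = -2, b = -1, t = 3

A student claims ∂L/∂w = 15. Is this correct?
Incorrect

y = (0)(-2) + -1 = -1
∂L/∂y = 2(y - t) = 2(-1 - 3) = -8
∂y/∂w = x = -2
∂L/∂w = -8 × -2 = 16

Claimed value: 15
Incorrect: The correct gradient is 16.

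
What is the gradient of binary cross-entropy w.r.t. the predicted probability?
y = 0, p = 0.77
∂L/∂p = 4.348

∂L/∂p = -y/p + (1-y)/(1-p) = 0 + 1/0.23 = 4.348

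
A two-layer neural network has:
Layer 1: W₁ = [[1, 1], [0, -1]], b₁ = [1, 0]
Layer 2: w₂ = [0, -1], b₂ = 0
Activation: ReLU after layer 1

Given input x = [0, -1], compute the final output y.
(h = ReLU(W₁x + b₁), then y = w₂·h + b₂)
y = -1

Layer 1 pre-activation: z₁ = [0, 1]
After ReLU: h = [0, 1]
Layer 2 output: y = 0×0 + -1×1 + 0 = -1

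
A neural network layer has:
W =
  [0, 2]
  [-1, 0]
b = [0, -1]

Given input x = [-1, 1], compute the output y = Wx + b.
y = [2, 0]

Wx = [0×-1 + 2×1, -1×-1 + 0×1]
   = [2, 1]
y = Wx + b = [2 + 0, 1 + -1] = [2, 0]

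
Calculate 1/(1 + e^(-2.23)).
0.9029

sigmoid(2.23) = 1/(1 + e^(-2.23)) = 1/(1 + 0.1075) = 0.9029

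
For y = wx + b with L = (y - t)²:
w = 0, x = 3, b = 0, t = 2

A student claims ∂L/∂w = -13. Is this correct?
Incorrect

y = (0)(3) + 0 = 0
∂L/∂y = 2(y - t) = 2(0 - 2) = -4
∂y/∂w = x = 3
∂L/∂w = -4 × 3 = -12

Claimed value: -13
Incorrect: The correct gradient is -12.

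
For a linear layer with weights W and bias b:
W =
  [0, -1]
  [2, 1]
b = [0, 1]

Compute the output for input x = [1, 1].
y = [-1, 4]

Wx = [0×1 + -1×1, 2×1 + 1×1]
   = [-1, 3]
y = Wx + b = [-1 + 0, 3 + 1] = [-1, 4]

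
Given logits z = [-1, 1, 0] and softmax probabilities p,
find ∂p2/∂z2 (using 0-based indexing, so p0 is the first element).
∂p2/∂z2 = 0.1848

p = softmax(z) = [0.09003, 0.6652, 0.2447]
p2 = 0.2447

∂p2/∂z2 = p2(1 - p2) = 0.2447 × (1 - 0.2447) = 0.1848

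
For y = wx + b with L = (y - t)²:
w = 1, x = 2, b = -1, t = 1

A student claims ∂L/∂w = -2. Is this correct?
Incorrect

y = (1)(2) + -1 = 1
∂L/∂y = 2(y - t) = 2(1 - 1) = 0
∂y/∂w = x = 2
∂L/∂w = 0 × 2 = 0

Claimed value: -2
Incorrect: The correct gradient is 0.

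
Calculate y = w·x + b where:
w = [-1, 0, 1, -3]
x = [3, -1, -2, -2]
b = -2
y = -1

y = (-1)(3) + (0)(-1) + (1)(-2) + (-3)(-2) + -2 = -1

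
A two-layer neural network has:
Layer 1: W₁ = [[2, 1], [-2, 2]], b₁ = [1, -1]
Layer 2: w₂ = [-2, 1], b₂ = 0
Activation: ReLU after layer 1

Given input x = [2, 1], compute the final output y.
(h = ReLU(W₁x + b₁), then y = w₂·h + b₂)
y = -12

Layer 1 pre-activation: z₁ = [6, -3]
After ReLU: h = [6, 0]
Layer 2 output: y = -2×6 + 1×0 + 0 = -12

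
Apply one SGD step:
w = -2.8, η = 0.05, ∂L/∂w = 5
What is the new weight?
w_new = -3.05

w_new = w - η·∂L/∂w = -2.8 - 0.05×(5) = -2.8 - (0.25) = -3.05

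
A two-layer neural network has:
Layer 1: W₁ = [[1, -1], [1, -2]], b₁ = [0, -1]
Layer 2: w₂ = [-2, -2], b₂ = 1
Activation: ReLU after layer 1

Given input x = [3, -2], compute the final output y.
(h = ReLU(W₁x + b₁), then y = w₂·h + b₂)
y = -21

Layer 1 pre-activation: z₁ = [5, 6]
After ReLU: h = [5, 6]
Layer 2 output: y = -2×5 + -2×6 + 1 = -21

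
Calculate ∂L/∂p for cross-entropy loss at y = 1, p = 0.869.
∂L/∂p = -1.151

∂L/∂p = -y/p + (1-y)/(1-p) = -1/0.869 + 0 = -1.151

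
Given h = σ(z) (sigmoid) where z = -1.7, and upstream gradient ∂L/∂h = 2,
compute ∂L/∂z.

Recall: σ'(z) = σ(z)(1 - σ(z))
∂L/∂z = 0.2612

σ(-1.7) = 0.1545
σ'(-1.7) = σ(-1.7)(1 - σ(-1.7)) = 0.1545 × 0.8455 = 0.1306
∂L/∂z = ∂L/∂h · σ'(z) = 2 × 0.1306 = 0.2612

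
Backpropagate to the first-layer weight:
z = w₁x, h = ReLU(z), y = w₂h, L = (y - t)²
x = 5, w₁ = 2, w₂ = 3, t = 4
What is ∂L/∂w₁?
∂L/∂w₁ = 780

Forward pass:
z = w₁x = 2×5 = 10
h = ReLU(10) = 10
y = w₂h = 3×10 = 30

Backward pass:
∂L/∂y = 2(y - t) = 2(30 - 4) = 52
∂y/∂h = w₂ = 3
∂h/∂z = 1 (ReLU derivative)
∂z/∂w₁ = x = 5

∂L/∂w₁ = 52 × 3 × 1 × 5 = 780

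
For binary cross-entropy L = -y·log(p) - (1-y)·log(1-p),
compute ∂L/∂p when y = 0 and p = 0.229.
∂L/∂p = 1.297

∂L/∂p = -y/p + (1-y)/(1-p) = 0 + 1/0.771 = 1.297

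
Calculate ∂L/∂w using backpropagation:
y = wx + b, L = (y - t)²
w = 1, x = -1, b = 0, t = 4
∂L/∂w = 10

y = wx + b = (1)(-1) + 0 = -1
∂L/∂y = 2(y - t) = 2(-1 - 4) = -10
∂y/∂w = x = -1
∂L/∂w = ∂L/∂y · ∂y/∂w = -10 × -1 = 10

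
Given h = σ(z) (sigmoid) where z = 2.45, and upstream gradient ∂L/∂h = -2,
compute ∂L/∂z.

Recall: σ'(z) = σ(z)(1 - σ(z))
∂L/∂z = -0.1463

σ(2.45) = 0.9206
σ'(2.45) = σ(2.45)(1 - σ(2.45)) = 0.9206 × 0.07944 = 0.07313
∂L/∂z = ∂L/∂h · σ'(z) = -2 × 0.07313 = -0.1463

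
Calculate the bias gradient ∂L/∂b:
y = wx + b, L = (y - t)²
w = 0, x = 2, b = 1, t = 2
∂L/∂b = -2

y = wx + b = (0)(2) + 1 = 1
∂L/∂y = 2(y - t) = 2(1 - 2) = -2
∂y/∂b = 1
∂L/∂b = ∂L/∂y · ∂y/∂b = -2 × 1 = -2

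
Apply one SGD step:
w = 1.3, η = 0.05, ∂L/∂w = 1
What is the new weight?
w_new = 1.25

w_new = w - η·∂L/∂w = 1.3 - 0.05×(1) = 1.3 - (0.05) = 1.25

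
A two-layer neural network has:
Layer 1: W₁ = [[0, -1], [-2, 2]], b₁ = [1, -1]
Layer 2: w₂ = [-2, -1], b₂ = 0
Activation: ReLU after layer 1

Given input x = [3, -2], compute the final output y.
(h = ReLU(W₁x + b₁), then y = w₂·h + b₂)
y = -6

Layer 1 pre-activation: z₁ = [3, -11]
After ReLU: h = [3, 0]
Layer 2 output: y = -2×3 + -1×0 + 0 = -6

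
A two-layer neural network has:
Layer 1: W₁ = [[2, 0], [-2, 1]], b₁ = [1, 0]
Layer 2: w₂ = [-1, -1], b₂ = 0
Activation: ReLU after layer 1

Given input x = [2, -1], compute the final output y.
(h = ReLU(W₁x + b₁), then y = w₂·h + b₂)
y = -5

Layer 1 pre-activation: z₁ = [5, -5]
After ReLU: h = [5, 0]
Layer 2 output: y = -1×5 + -1×0 + 0 = -5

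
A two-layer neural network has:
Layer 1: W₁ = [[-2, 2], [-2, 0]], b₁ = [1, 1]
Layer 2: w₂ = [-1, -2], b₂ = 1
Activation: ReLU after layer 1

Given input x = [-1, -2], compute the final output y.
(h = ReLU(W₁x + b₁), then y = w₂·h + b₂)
y = -5

Layer 1 pre-activation: z₁ = [-1, 3]
After ReLU: h = [0, 3]
Layer 2 output: y = -1×0 + -2×3 + 1 = -5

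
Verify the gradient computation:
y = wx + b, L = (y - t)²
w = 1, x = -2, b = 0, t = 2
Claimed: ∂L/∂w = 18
Incorrect

y = (1)(-2) + 0 = -2
∂L/∂y = 2(y - t) = 2(-2 - 2) = -8
∂y/∂w = x = -2
∂L/∂w = -8 × -2 = 16

Claimed value: 18
Incorrect: The correct gradient is 16.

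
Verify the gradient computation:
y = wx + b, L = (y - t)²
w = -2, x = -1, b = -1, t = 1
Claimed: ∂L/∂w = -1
Incorrect

y = (-2)(-1) + -1 = 1
∂L/∂y = 2(y - t) = 2(1 - 1) = 0
∂y/∂w = x = -1
∂L/∂w = 0 × -1 = 0

Claimed value: -1
Incorrect: The correct gradient is 0.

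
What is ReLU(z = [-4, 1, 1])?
h = [0, 1, 1]

ReLU applied element-wise: max(0,-4)=0, max(0,1)=1, max(0,1)=1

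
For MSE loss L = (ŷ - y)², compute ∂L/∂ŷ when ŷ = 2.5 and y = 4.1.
∂L/∂ŷ = -3.2

∂L/∂ŷ = 2(ŷ - y) = 2(2.5 - 4.1) = 2(-1.6) = -3.2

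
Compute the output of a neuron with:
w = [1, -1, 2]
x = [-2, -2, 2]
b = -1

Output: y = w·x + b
y = 3

y = (1)(-2) + (-1)(-2) + (2)(2) + -1 = 3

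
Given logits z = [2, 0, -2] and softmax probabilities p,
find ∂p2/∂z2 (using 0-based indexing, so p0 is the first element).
∂p2/∂z2 = 0.01562

p = softmax(z) = [0.8668, 0.1173, 0.01588]
p2 = 0.01588

∂p2/∂z2 = p2(1 - p2) = 0.01588 × (1 - 0.01588) = 0.01562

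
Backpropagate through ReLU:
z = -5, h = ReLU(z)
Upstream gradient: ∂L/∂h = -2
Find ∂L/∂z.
∂L/∂z = 0

h = ReLU(-5) = 0
Since z < 0: ∂h/∂z = 0
∂L/∂z = ∂L/∂h · ∂h/∂z = -2 × 0 = 0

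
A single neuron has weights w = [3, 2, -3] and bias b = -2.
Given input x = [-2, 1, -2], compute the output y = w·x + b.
y = 0

y = (3)(-2) + (2)(1) + (-3)(-2) + -2 = 0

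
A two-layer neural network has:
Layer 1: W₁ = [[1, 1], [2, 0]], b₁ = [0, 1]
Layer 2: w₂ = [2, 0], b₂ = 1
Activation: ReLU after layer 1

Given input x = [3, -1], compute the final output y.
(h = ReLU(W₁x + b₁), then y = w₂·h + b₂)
y = 5

Layer 1 pre-activation: z₁ = [2, 7]
After ReLU: h = [2, 7]
Layer 2 output: y = 2×2 + 0×7 + 1 = 5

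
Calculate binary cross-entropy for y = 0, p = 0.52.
L = 0.734

L = -0·log(0.52) - 1·log(0.48) = -log(0.48) = 0.734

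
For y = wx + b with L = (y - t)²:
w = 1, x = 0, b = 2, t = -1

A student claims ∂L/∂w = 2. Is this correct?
Incorrect

y = (1)(0) + 2 = 2
∂L/∂y = 2(y - t) = 2(2 - -1) = 6
∂y/∂w = x = 0
∂L/∂w = 6 × 0 = 0

Claimed value: 2
Incorrect: The correct gradient is 0.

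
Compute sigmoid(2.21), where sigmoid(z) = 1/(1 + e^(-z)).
0.9011

sigmoid(2.21) = 1/(1 + e^(-2.21)) = 1/(1 + 0.1097) = 0.9011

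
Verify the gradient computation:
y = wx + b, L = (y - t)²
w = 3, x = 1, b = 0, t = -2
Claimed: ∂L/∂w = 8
Incorrect

y = (3)(1) + 0 = 3
∂L/∂y = 2(y - t) = 2(3 - -2) = 10
∂y/∂w = x = 1
∂L/∂w = 10 × 1 = 10

Claimed value: 8
Incorrect: The correct gradient is 10.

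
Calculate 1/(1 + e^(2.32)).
0.08948

sigmoid(-2.32) = 1/(1 + e^(2.32)) = 1/(1 + 10.18) = 0.08948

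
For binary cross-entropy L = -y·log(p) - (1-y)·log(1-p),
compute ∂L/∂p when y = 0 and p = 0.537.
∂L/∂p = 2.16

∂L/∂p = -y/p + (1-y)/(1-p) = 0 + 1/0.463 = 2.16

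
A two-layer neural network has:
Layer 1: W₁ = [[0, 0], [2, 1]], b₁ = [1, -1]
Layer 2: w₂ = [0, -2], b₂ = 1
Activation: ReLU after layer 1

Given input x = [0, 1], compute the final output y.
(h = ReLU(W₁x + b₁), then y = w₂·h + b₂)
y = 1

Layer 1 pre-activation: z₁ = [1, 0]
After ReLU: h = [1, 0]
Layer 2 output: y = 0×1 + -2×0 + 1 = 1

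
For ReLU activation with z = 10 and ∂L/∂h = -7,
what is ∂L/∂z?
∂L/∂z = -7

h = ReLU(10) = 10
Since z > 0: ∂h/∂z = 1
∂L/∂z = ∂L/∂h · ∂h/∂z = -7 × 1 = -7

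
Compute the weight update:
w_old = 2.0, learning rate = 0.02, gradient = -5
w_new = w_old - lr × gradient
w_new = 2.1

w_new = w - η·∂L/∂w = 2.0 - 0.02×(-5) = 2.0 - (-0.1) = 2.1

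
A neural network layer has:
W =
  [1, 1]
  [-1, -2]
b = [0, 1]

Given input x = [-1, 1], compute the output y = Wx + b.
y = [0, 0]

Wx = [1×-1 + 1×1, -1×-1 + -2×1]
   = [0, -1]
y = Wx + b = [0 + 0, -1 + 1] = [0, 0]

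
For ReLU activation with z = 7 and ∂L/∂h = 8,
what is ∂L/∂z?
∂L/∂z = 8

h = ReLU(7) = 7
Since z > 0: ∂h/∂z = 1
∂L/∂z = ∂L/∂h · ∂h/∂z = 8 × 1 = 8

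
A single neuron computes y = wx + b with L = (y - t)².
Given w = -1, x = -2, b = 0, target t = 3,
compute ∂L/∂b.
∂L/∂b = -2

y = wx + b = (-1)(-2) + 0 = 2
∂L/∂y = 2(y - t) = 2(2 - 3) = -2
∂y/∂b = 1
∂L/∂b = ∂L/∂y · ∂y/∂b = -2 × 1 = -2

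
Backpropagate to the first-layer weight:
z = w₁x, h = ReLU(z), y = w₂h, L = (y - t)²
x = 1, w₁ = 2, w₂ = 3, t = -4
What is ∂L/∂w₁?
∂L/∂w₁ = 60

Forward pass:
z = w₁x = 2×1 = 2
h = ReLU(2) = 2
y = w₂h = 3×2 = 6

Backward pass:
∂L/∂y = 2(y - t) = 2(6 - -4) = 20
∂y/∂h = w₂ = 3
∂h/∂z = 1 (ReLU derivative)
∂z/∂w₁ = x = 1

∂L/∂w₁ = 20 × 3 × 1 × 1 = 60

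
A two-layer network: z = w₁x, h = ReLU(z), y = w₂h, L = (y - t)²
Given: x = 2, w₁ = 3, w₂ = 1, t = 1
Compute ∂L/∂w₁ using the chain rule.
∂L/∂w₁ = 20

Forward pass:
z = w₁x = 3×2 = 6
h = ReLU(6) = 6
y = w₂h = 1×6 = 6

Backward pass:
∂L/∂y = 2(y - t) = 2(6 - 1) = 10
∂y/∂h = w₂ = 1
∂h/∂z = 1 (ReLU derivative)
∂z/∂w₁ = x = 2

∂L/∂w₁ = 10 × 1 × 1 × 2 = 20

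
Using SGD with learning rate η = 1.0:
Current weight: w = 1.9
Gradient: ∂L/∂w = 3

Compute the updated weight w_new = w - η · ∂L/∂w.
w_new = -1.1

w_new = w - η·∂L/∂w = 1.9 - 1.0×(3) = 1.9 - (3) = -1.1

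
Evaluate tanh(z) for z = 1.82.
0.9488

tanh(1.82) = (e^(1.82) - e^(-1.82))/(e^(1.82) + e^(-1.82)) = 0.9488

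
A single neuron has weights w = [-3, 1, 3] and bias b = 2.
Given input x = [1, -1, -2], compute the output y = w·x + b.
y = -8

y = (-3)(1) + (1)(-1) + (3)(-2) + 2 = -8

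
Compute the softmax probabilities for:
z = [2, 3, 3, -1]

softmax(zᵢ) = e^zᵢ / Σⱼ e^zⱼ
p = [0.1542, 0.4191, 0.4191, 0.0077]

exp(z) = [7.389, 20.09, 20.09, 0.3679]
Sum = 47.93
p = [0.1542, 0.4191, 0.4191, 0.0077]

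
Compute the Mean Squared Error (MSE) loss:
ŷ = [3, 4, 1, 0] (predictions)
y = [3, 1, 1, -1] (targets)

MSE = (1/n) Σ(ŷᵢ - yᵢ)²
MSE = 2.5

MSE = (1/4)((3-3)² + (4-1)² + (1-1)² + (0--1)²) = (1/4)(0 + 9 + 0 + 1) = 2.5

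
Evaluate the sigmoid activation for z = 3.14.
0.9585

sigmoid(3.14) = 1/(1 + e^(-3.14)) = 1/(1 + 0.04328) = 0.9585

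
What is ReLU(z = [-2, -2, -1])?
h = [0, 0, 0]

ReLU applied element-wise: max(0,-2)=0, max(0,-2)=0, max(0,-1)=0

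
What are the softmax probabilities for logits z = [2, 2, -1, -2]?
p = [0.4835, 0.4835, 0.0241, 0.0089]

exp(z) = [7.389, 7.389, 0.3679, 0.1353]
Sum = 15.28
p = [0.4835, 0.4835, 0.0241, 0.0089]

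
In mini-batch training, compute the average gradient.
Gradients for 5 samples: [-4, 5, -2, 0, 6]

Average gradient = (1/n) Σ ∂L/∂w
Average gradient = 1

Average = (1/5)(-4 + 5 + -2 + 0 + 6) = 5/5 = 1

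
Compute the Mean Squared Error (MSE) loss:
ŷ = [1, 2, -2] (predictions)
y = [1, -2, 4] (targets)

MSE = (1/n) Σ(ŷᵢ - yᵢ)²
MSE = 17.33

MSE = (1/3)((1-1)² + (2--2)² + (-2-4)²) = (1/3)(0 + 16 + 36) = 17.33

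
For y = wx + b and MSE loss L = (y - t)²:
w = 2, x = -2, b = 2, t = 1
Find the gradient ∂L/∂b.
∂L/∂b = -6

y = wx + b = (2)(-2) + 2 = -2
∂L/∂y = 2(y - t) = 2(-2 - 1) = -6
∂y/∂b = 1
∂L/∂b = ∂L/∂y · ∂y/∂b = -6 × 1 = -6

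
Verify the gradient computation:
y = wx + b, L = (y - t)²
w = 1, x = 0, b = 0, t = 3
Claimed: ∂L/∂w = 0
Correct

y = (1)(0) + 0 = 0
∂L/∂y = 2(y - t) = 2(0 - 3) = -6
∂y/∂w = x = 0
∂L/∂w = -6 × 0 = 0

Claimed value: 0
Correct: The correct gradient is 0.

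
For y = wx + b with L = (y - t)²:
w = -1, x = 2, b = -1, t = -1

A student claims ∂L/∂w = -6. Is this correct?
Incorrect

y = (-1)(2) + -1 = -3
∂L/∂y = 2(y - t) = 2(-3 - -1) = -4
∂y/∂w = x = 2
∂L/∂w = -4 × 2 = -8

Claimed value: -6
Incorrect: The correct gradient is -8.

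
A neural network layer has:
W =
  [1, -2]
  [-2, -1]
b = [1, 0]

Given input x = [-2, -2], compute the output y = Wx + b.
y = [3, 6]

Wx = [1×-2 + -2×-2, -2×-2 + -1×-2]
   = [2, 6]
y = Wx + b = [2 + 1, 6 + 0] = [3, 6]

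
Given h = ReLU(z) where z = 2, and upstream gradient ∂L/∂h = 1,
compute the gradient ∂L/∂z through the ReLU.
∂L/∂z = 1

h = ReLU(2) = 2
Since z > 0: ∂h/∂z = 1
∂L/∂z = ∂L/∂h · ∂h/∂z = 1 × 1 = 1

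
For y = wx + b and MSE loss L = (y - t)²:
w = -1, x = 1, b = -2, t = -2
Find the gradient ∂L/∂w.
∂L/∂w = -2

y = wx + b = (-1)(1) + -2 = -3
∂L/∂y = 2(y - t) = 2(-3 - -2) = -2
∂y/∂w = x = 1
∂L/∂w = ∂L/∂y · ∂y/∂w = -2 × 1 = -2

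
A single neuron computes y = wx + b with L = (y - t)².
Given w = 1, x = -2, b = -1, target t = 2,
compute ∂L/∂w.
∂L/∂w = 20

y = wx + b = (1)(-2) + -1 = -3
∂L/∂y = 2(y - t) = 2(-3 - 2) = -10
∂y/∂w = x = -2
∂L/∂w = ∂L/∂y · ∂y/∂w = -10 × -2 = 20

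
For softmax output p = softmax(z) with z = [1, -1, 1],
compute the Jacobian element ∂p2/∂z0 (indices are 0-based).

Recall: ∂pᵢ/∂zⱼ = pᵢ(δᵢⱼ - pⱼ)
∂p2/∂z0 = -0.2193

p = softmax(z) = [0.4683, 0.06338, 0.4683]
p2 = 0.4683, p0 = 0.4683

∂p2/∂z0 = -p2 × p0 = -0.4683 × 0.4683 = -0.2193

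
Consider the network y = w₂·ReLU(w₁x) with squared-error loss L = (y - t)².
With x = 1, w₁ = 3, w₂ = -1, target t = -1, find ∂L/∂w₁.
∂L/∂w₁ = 4

Forward pass:
z = w₁x = 3×1 = 3
h = ReLU(3) = 3
y = w₂h = -1×3 = -3

Backward pass:
∂L/∂y = 2(y - t) = 2(-3 - -1) = -4
∂y/∂h = w₂ = -1
∂h/∂z = 1 (ReLU derivative)
∂z/∂w₁ = x = 1

∂L/∂w₁ = -4 × -1 × 1 × 1 = 4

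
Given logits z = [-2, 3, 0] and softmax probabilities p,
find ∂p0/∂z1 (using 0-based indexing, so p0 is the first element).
∂p0/∂z1 = -0.006036

p = softmax(z) = [0.006377, 0.9465, 0.04712]
p0 = 0.006377, p1 = 0.9465

∂p0/∂z1 = -p0 × p1 = -0.006377 × 0.9465 = -0.006036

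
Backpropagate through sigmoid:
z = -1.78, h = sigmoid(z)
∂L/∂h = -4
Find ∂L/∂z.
∂L/∂z = -0.4939

σ(-1.78) = 0.1443
σ'(-1.78) = σ(-1.78)(1 - σ(-1.78)) = 0.1443 × 0.8557 = 0.1235
∂L/∂z = ∂L/∂h · σ'(z) = -4 × 0.1235 = -0.4939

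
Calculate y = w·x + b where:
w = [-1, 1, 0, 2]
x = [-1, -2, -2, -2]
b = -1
y = -6

y = (-1)(-1) + (1)(-2) + (0)(-2) + (2)(-2) + -1 = -6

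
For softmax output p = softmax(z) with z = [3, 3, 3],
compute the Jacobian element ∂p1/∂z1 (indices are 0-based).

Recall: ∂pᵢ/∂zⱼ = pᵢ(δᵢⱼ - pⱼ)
∂p1/∂z1 = 0.2222

p = softmax(z) = [0.3333, 0.3333, 0.3333]
p1 = 0.3333

∂p1/∂z1 = p1(1 - p1) = 0.3333 × (1 - 0.3333) = 0.2222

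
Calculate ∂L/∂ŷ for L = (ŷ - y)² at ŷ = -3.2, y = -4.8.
∂L/∂ŷ = 3.2

∂L/∂ŷ = 2(ŷ - y) = 2(-3.2 - -4.8) = 2(1.6) = 3.2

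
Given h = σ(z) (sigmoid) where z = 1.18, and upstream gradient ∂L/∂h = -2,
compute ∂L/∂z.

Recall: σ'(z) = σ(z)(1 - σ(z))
∂L/∂z = -0.3596

σ(1.18) = 0.7649
σ'(1.18) = σ(1.18)(1 - σ(1.18)) = 0.7649 × 0.2351 = 0.1798
∂L/∂z = ∂L/∂h · σ'(z) = -2 × 0.1798 = -0.3596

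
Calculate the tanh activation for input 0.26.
0.2543

tanh(0.26) = (e^(0.26) - e^(-0.26))/(e^(0.26) + e^(-0.26)) = 0.2543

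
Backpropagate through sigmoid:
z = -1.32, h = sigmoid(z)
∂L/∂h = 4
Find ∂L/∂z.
∂L/∂z = 0.6655

σ(-1.32) = 0.2108
σ'(-1.32) = σ(-1.32)(1 - σ(-1.32)) = 0.2108 × 0.7892 = 0.1664
∂L/∂z = ∂L/∂h · σ'(z) = 4 × 0.1664 = 0.6655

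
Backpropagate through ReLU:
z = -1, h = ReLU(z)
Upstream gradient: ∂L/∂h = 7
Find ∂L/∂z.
∂L/∂z = 0

h = ReLU(-1) = 0
Since z < 0: ∂h/∂z = 0
∂L/∂z = ∂L/∂h · ∂h/∂z = 7 × 0 = 0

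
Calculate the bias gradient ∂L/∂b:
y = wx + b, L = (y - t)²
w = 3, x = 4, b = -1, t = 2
∂L/∂b = 18

y = wx + b = (3)(4) + -1 = 11
∂L/∂y = 2(y - t) = 2(11 - 2) = 18
∂y/∂b = 1
∂L/∂b = ∂L/∂y · ∂y/∂b = 18 × 1 = 18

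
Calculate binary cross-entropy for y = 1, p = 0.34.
L = 1.079

L = -1·log(0.34) - 0·log(0.66) = -log(0.34) = 1.079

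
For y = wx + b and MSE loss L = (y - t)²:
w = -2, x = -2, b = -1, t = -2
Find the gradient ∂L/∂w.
∂L/∂w = -20

y = wx + b = (-2)(-2) + -1 = 3
∂L/∂y = 2(y - t) = 2(3 - -2) = 10
∂y/∂w = x = -2
∂L/∂w = ∂L/∂y · ∂y/∂w = 10 × -2 = -20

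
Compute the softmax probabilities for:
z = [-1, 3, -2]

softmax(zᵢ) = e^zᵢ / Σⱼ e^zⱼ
p = [0.0179, 0.9756, 0.0066]

exp(z) = [0.3679, 20.09, 0.1353]
Sum = 20.59
p = [0.0179, 0.9756, 0.0066]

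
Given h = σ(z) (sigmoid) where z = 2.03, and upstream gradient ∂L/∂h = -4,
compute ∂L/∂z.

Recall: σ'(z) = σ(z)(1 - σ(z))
∂L/∂z = -0.4104

σ(2.03) = 0.8839
σ'(2.03) = σ(2.03)(1 - σ(2.03)) = 0.8839 × 0.1161 = 0.1026
∂L/∂z = ∂L/∂h · σ'(z) = -4 × 0.1026 = -0.4104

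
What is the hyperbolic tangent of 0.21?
0.207

tanh(0.21) = (e^(0.21) - e^(-0.21))/(e^(0.21) + e^(-0.21)) = 0.207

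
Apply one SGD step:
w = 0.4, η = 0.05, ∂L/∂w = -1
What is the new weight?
w_new = 0.45

w_new = w - η·∂L/∂w = 0.4 - 0.05×(-1) = 0.4 - (-0.05) = 0.45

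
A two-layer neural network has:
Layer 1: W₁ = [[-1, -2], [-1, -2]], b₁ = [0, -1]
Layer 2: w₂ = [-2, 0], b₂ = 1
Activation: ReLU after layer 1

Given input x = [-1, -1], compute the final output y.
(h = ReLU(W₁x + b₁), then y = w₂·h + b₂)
y = -5

Layer 1 pre-activation: z₁ = [3, 2]
After ReLU: h = [3, 2]
Layer 2 output: y = -2×3 + 0×2 + 1 = -5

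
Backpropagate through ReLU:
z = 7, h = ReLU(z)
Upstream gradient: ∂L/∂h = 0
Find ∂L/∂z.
∂L/∂z = 0

h = ReLU(7) = 7
Since z > 0: ∂h/∂z = 1
∂L/∂z = ∂L/∂h · ∂h/∂z = 0 × 1 = 0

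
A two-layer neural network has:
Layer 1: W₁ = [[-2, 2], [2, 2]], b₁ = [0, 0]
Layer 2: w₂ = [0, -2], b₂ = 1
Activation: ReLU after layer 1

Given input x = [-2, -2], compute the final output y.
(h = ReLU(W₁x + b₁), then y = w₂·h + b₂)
y = 1

Layer 1 pre-activation: z₁ = [0, -8]
After ReLU: h = [0, 0]
Layer 2 output: y = 0×0 + -2×0 + 1 = 1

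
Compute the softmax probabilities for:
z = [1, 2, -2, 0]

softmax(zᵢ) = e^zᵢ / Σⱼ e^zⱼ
p = [0.2418, 0.6572, 0.012, 0.0889]

exp(z) = [2.718, 7.389, 0.1353, 1]
Sum = 11.24
p = [0.2418, 0.6572, 0.012, 0.0889]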